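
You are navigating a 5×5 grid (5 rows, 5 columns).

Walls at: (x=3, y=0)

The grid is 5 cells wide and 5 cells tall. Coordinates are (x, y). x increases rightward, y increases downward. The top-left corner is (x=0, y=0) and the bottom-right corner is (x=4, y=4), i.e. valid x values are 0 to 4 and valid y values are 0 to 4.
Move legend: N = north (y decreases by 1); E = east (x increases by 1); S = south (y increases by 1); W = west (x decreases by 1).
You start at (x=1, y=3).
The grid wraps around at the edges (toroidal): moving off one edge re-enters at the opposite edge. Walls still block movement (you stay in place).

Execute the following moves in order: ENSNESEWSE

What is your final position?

Start: (x=1, y=3)
  E (east): (x=1, y=3) -> (x=2, y=3)
  N (north): (x=2, y=3) -> (x=2, y=2)
  S (south): (x=2, y=2) -> (x=2, y=3)
  N (north): (x=2, y=3) -> (x=2, y=2)
  E (east): (x=2, y=2) -> (x=3, y=2)
  S (south): (x=3, y=2) -> (x=3, y=3)
  E (east): (x=3, y=3) -> (x=4, y=3)
  W (west): (x=4, y=3) -> (x=3, y=3)
  S (south): (x=3, y=3) -> (x=3, y=4)
  E (east): (x=3, y=4) -> (x=4, y=4)
Final: (x=4, y=4)

Answer: Final position: (x=4, y=4)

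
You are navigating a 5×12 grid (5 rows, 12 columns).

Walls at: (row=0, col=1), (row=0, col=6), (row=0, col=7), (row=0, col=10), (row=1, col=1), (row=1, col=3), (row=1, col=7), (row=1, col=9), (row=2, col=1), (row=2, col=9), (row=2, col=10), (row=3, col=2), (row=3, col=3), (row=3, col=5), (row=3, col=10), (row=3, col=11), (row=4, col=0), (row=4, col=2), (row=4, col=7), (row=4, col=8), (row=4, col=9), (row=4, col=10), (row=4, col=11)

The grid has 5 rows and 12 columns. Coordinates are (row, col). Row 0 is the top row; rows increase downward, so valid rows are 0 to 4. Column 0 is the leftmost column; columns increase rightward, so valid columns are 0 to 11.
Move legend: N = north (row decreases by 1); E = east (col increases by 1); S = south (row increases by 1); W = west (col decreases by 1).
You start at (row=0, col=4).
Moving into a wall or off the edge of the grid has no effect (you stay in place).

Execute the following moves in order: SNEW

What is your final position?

Answer: Final position: (row=0, col=4)

Derivation:
Start: (row=0, col=4)
  S (south): (row=0, col=4) -> (row=1, col=4)
  N (north): (row=1, col=4) -> (row=0, col=4)
  E (east): (row=0, col=4) -> (row=0, col=5)
  W (west): (row=0, col=5) -> (row=0, col=4)
Final: (row=0, col=4)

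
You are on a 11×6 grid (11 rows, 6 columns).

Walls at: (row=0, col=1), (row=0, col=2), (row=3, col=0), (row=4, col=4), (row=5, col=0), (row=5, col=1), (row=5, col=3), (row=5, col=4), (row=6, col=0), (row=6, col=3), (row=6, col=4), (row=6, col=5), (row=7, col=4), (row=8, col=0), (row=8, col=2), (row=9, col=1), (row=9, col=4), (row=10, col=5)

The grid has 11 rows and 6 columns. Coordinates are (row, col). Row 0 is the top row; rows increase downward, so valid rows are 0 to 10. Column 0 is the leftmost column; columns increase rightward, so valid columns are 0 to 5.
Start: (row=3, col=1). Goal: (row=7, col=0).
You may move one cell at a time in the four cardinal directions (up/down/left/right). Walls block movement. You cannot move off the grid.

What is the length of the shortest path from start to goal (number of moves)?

BFS from (row=3, col=1) until reaching (row=7, col=0):
  Distance 0: (row=3, col=1)
  Distance 1: (row=2, col=1), (row=3, col=2), (row=4, col=1)
  Distance 2: (row=1, col=1), (row=2, col=0), (row=2, col=2), (row=3, col=3), (row=4, col=0), (row=4, col=2)
  Distance 3: (row=1, col=0), (row=1, col=2), (row=2, col=3), (row=3, col=4), (row=4, col=3), (row=5, col=2)
  Distance 4: (row=0, col=0), (row=1, col=3), (row=2, col=4), (row=3, col=5), (row=6, col=2)
  Distance 5: (row=0, col=3), (row=1, col=4), (row=2, col=5), (row=4, col=5), (row=6, col=1), (row=7, col=2)
  Distance 6: (row=0, col=4), (row=1, col=5), (row=5, col=5), (row=7, col=1), (row=7, col=3)
  Distance 7: (row=0, col=5), (row=7, col=0), (row=8, col=1), (row=8, col=3)  <- goal reached here
One shortest path (7 moves): (row=3, col=1) -> (row=3, col=2) -> (row=4, col=2) -> (row=5, col=2) -> (row=6, col=2) -> (row=6, col=1) -> (row=7, col=1) -> (row=7, col=0)

Answer: Shortest path length: 7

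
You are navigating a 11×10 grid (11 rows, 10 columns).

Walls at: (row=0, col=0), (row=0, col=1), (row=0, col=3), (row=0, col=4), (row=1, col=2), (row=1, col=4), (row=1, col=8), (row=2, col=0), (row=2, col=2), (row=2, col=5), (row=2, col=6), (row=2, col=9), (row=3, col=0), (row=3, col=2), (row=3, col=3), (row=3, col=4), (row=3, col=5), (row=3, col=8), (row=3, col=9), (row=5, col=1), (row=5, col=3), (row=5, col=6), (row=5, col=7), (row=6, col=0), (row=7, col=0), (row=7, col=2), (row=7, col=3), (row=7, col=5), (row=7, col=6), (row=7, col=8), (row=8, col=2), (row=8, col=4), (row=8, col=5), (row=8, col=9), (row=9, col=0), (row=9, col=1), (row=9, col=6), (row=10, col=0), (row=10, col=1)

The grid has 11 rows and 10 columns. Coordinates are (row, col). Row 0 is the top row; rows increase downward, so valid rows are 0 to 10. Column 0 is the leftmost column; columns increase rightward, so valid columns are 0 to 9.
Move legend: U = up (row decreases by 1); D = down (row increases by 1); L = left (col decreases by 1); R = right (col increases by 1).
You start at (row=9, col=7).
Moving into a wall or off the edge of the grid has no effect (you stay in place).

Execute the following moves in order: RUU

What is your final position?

Answer: Final position: (row=8, col=8)

Derivation:
Start: (row=9, col=7)
  R (right): (row=9, col=7) -> (row=9, col=8)
  U (up): (row=9, col=8) -> (row=8, col=8)
  U (up): blocked, stay at (row=8, col=8)
Final: (row=8, col=8)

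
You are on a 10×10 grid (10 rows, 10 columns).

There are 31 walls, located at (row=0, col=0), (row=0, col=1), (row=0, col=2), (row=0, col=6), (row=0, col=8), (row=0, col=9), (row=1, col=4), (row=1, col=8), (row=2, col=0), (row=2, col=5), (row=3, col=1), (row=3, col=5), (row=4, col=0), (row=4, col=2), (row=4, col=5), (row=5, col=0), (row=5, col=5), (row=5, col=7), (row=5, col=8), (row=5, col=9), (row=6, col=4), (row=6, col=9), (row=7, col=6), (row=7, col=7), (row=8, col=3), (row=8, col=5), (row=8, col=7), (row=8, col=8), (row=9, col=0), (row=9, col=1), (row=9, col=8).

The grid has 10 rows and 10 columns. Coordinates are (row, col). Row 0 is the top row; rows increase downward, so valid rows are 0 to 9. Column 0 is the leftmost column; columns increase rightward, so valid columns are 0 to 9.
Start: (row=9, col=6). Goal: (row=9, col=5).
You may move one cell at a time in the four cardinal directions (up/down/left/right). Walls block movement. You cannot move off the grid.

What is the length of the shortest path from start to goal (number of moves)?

BFS from (row=9, col=6) until reaching (row=9, col=5):
  Distance 0: (row=9, col=6)
  Distance 1: (row=8, col=6), (row=9, col=5), (row=9, col=7)  <- goal reached here
One shortest path (1 moves): (row=9, col=6) -> (row=9, col=5)

Answer: Shortest path length: 1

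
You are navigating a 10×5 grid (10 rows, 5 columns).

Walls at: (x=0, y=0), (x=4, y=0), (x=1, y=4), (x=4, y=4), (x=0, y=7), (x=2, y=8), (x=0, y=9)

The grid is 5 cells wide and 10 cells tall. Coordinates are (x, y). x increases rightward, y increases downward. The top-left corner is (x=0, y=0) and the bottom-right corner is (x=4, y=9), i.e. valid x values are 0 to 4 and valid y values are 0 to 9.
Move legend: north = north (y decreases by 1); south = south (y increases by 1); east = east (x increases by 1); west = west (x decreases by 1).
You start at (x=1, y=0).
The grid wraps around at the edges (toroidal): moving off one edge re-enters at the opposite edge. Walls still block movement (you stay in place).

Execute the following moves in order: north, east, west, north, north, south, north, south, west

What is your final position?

Answer: Final position: (x=0, y=8)

Derivation:
Start: (x=1, y=0)
  north (north): (x=1, y=0) -> (x=1, y=9)
  east (east): (x=1, y=9) -> (x=2, y=9)
  west (west): (x=2, y=9) -> (x=1, y=9)
  north (north): (x=1, y=9) -> (x=1, y=8)
  north (north): (x=1, y=8) -> (x=1, y=7)
  south (south): (x=1, y=7) -> (x=1, y=8)
  north (north): (x=1, y=8) -> (x=1, y=7)
  south (south): (x=1, y=7) -> (x=1, y=8)
  west (west): (x=1, y=8) -> (x=0, y=8)
Final: (x=0, y=8)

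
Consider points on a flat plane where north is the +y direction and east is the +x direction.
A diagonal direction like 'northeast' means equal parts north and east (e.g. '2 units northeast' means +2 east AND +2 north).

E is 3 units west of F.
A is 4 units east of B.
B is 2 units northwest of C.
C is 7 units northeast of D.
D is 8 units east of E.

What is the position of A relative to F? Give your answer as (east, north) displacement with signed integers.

Place F at the origin (east=0, north=0).
  E is 3 units west of F: delta (east=-3, north=+0); E at (east=-3, north=0).
  D is 8 units east of E: delta (east=+8, north=+0); D at (east=5, north=0).
  C is 7 units northeast of D: delta (east=+7, north=+7); C at (east=12, north=7).
  B is 2 units northwest of C: delta (east=-2, north=+2); B at (east=10, north=9).
  A is 4 units east of B: delta (east=+4, north=+0); A at (east=14, north=9).
Therefore A relative to F: (east=14, north=9).

Answer: A is at (east=14, north=9) relative to F.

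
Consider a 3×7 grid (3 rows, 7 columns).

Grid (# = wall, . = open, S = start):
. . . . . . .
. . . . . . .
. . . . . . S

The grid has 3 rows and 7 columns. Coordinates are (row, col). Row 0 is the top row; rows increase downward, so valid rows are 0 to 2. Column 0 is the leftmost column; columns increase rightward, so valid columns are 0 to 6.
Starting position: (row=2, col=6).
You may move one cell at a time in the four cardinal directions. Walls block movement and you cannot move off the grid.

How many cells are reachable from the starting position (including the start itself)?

Answer: Reachable cells: 21

Derivation:
BFS flood-fill from (row=2, col=6):
  Distance 0: (row=2, col=6)
  Distance 1: (row=1, col=6), (row=2, col=5)
  Distance 2: (row=0, col=6), (row=1, col=5), (row=2, col=4)
  Distance 3: (row=0, col=5), (row=1, col=4), (row=2, col=3)
  Distance 4: (row=0, col=4), (row=1, col=3), (row=2, col=2)
  Distance 5: (row=0, col=3), (row=1, col=2), (row=2, col=1)
  Distance 6: (row=0, col=2), (row=1, col=1), (row=2, col=0)
  Distance 7: (row=0, col=1), (row=1, col=0)
  Distance 8: (row=0, col=0)
Total reachable: 21 (grid has 21 open cells total)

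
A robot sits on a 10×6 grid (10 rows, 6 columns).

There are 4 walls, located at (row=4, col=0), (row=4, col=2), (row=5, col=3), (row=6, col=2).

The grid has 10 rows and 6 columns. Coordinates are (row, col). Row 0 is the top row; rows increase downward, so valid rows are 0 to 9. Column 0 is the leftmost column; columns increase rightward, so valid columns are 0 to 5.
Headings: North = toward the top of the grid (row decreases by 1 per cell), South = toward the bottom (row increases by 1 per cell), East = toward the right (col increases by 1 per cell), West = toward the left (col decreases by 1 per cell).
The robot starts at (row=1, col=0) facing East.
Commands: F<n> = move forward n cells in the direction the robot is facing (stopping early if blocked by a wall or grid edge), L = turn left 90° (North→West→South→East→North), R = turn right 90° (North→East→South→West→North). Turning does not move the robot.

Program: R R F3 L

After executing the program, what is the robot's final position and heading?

Answer: Final position: (row=1, col=0), facing South

Derivation:
Start: (row=1, col=0), facing East
  R: turn right, now facing South
  R: turn right, now facing West
  F3: move forward 0/3 (blocked), now at (row=1, col=0)
  L: turn left, now facing South
Final: (row=1, col=0), facing South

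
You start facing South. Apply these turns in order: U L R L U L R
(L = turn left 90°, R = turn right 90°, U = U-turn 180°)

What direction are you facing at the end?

Answer: Final heading: East

Derivation:
Start: South
  U (U-turn (180°)) -> North
  L (left (90° counter-clockwise)) -> West
  R (right (90° clockwise)) -> North
  L (left (90° counter-clockwise)) -> West
  U (U-turn (180°)) -> East
  L (left (90° counter-clockwise)) -> North
  R (right (90° clockwise)) -> East
Final: East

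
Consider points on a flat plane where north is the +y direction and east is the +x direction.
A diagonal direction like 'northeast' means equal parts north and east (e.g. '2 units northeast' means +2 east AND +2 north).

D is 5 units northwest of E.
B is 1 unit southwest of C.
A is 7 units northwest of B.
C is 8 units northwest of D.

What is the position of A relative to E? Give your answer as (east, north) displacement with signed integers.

Answer: A is at (east=-21, north=19) relative to E.

Derivation:
Place E at the origin (east=0, north=0).
  D is 5 units northwest of E: delta (east=-5, north=+5); D at (east=-5, north=5).
  C is 8 units northwest of D: delta (east=-8, north=+8); C at (east=-13, north=13).
  B is 1 unit southwest of C: delta (east=-1, north=-1); B at (east=-14, north=12).
  A is 7 units northwest of B: delta (east=-7, north=+7); A at (east=-21, north=19).
Therefore A relative to E: (east=-21, north=19).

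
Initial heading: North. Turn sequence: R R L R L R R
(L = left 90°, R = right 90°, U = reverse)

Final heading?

Answer: Final heading: West

Derivation:
Start: North
  R (right (90° clockwise)) -> East
  R (right (90° clockwise)) -> South
  L (left (90° counter-clockwise)) -> East
  R (right (90° clockwise)) -> South
  L (left (90° counter-clockwise)) -> East
  R (right (90° clockwise)) -> South
  R (right (90° clockwise)) -> West
Final: West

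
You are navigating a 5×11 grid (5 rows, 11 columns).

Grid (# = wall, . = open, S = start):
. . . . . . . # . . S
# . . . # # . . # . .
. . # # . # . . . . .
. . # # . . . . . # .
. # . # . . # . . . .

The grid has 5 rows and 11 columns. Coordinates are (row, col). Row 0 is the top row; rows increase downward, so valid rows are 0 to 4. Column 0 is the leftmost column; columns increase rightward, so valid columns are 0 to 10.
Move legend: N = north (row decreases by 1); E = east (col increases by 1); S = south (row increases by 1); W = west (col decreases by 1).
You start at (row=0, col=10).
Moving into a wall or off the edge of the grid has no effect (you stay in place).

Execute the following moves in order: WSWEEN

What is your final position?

Start: (row=0, col=10)
  W (west): (row=0, col=10) -> (row=0, col=9)
  S (south): (row=0, col=9) -> (row=1, col=9)
  W (west): blocked, stay at (row=1, col=9)
  E (east): (row=1, col=9) -> (row=1, col=10)
  E (east): blocked, stay at (row=1, col=10)
  N (north): (row=1, col=10) -> (row=0, col=10)
Final: (row=0, col=10)

Answer: Final position: (row=0, col=10)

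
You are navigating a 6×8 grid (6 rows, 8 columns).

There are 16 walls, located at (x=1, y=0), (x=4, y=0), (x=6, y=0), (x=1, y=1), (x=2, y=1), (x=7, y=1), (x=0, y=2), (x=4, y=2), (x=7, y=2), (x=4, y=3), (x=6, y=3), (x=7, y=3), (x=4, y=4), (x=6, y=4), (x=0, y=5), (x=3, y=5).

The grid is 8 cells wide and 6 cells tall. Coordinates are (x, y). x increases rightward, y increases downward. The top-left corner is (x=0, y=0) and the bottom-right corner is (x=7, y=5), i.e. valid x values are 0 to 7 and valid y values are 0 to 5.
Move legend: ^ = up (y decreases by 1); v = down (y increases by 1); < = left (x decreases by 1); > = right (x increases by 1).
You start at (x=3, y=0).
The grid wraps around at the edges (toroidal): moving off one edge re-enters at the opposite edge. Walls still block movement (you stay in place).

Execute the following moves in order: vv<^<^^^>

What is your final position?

Start: (x=3, y=0)
  v (down): (x=3, y=0) -> (x=3, y=1)
  v (down): (x=3, y=1) -> (x=3, y=2)
  < (left): (x=3, y=2) -> (x=2, y=2)
  ^ (up): blocked, stay at (x=2, y=2)
  < (left): (x=2, y=2) -> (x=1, y=2)
  [×3]^ (up): blocked, stay at (x=1, y=2)
  > (right): (x=1, y=2) -> (x=2, y=2)
Final: (x=2, y=2)

Answer: Final position: (x=2, y=2)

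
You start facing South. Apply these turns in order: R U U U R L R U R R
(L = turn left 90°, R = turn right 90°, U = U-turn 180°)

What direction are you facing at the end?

Start: South
  R (right (90° clockwise)) -> West
  U (U-turn (180°)) -> East
  U (U-turn (180°)) -> West
  U (U-turn (180°)) -> East
  R (right (90° clockwise)) -> South
  L (left (90° counter-clockwise)) -> East
  R (right (90° clockwise)) -> South
  U (U-turn (180°)) -> North
  R (right (90° clockwise)) -> East
  R (right (90° clockwise)) -> South
Final: South

Answer: Final heading: South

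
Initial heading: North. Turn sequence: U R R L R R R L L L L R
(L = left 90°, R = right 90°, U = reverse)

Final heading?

Start: North
  U (U-turn (180°)) -> South
  R (right (90° clockwise)) -> West
  R (right (90° clockwise)) -> North
  L (left (90° counter-clockwise)) -> West
  R (right (90° clockwise)) -> North
  R (right (90° clockwise)) -> East
  R (right (90° clockwise)) -> South
  L (left (90° counter-clockwise)) -> East
  L (left (90° counter-clockwise)) -> North
  L (left (90° counter-clockwise)) -> West
  L (left (90° counter-clockwise)) -> South
  R (right (90° clockwise)) -> West
Final: West

Answer: Final heading: West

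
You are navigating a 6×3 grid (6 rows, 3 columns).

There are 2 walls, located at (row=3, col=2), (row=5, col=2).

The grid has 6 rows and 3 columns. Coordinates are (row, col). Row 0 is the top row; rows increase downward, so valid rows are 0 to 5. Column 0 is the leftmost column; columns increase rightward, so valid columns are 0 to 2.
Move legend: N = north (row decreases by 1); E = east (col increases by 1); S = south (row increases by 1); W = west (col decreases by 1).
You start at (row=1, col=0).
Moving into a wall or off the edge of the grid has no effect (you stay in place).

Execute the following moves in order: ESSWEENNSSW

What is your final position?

Answer: Final position: (row=3, col=0)

Derivation:
Start: (row=1, col=0)
  E (east): (row=1, col=0) -> (row=1, col=1)
  S (south): (row=1, col=1) -> (row=2, col=1)
  S (south): (row=2, col=1) -> (row=3, col=1)
  W (west): (row=3, col=1) -> (row=3, col=0)
  E (east): (row=3, col=0) -> (row=3, col=1)
  E (east): blocked, stay at (row=3, col=1)
  N (north): (row=3, col=1) -> (row=2, col=1)
  N (north): (row=2, col=1) -> (row=1, col=1)
  S (south): (row=1, col=1) -> (row=2, col=1)
  S (south): (row=2, col=1) -> (row=3, col=1)
  W (west): (row=3, col=1) -> (row=3, col=0)
Final: (row=3, col=0)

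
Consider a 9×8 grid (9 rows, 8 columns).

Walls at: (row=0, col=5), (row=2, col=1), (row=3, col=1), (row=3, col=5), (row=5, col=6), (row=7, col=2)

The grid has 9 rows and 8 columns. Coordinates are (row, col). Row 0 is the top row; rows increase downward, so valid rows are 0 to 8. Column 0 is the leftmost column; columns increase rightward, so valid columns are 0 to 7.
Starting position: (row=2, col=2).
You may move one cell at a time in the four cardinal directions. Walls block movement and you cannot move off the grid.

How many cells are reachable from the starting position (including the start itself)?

BFS flood-fill from (row=2, col=2):
  Distance 0: (row=2, col=2)
  Distance 1: (row=1, col=2), (row=2, col=3), (row=3, col=2)
  Distance 2: (row=0, col=2), (row=1, col=1), (row=1, col=3), (row=2, col=4), (row=3, col=3), (row=4, col=2)
  Distance 3: (row=0, col=1), (row=0, col=3), (row=1, col=0), (row=1, col=4), (row=2, col=5), (row=3, col=4), (row=4, col=1), (row=4, col=3), (row=5, col=2)
  Distance 4: (row=0, col=0), (row=0, col=4), (row=1, col=5), (row=2, col=0), (row=2, col=6), (row=4, col=0), (row=4, col=4), (row=5, col=1), (row=5, col=3), (row=6, col=2)
  Distance 5: (row=1, col=6), (row=2, col=7), (row=3, col=0), (row=3, col=6), (row=4, col=5), (row=5, col=0), (row=5, col=4), (row=6, col=1), (row=6, col=3)
  Distance 6: (row=0, col=6), (row=1, col=7), (row=3, col=7), (row=4, col=6), (row=5, col=5), (row=6, col=0), (row=6, col=4), (row=7, col=1), (row=7, col=3)
  Distance 7: (row=0, col=7), (row=4, col=7), (row=6, col=5), (row=7, col=0), (row=7, col=4), (row=8, col=1), (row=8, col=3)
  Distance 8: (row=5, col=7), (row=6, col=6), (row=7, col=5), (row=8, col=0), (row=8, col=2), (row=8, col=4)
  Distance 9: (row=6, col=7), (row=7, col=6), (row=8, col=5)
  Distance 10: (row=7, col=7), (row=8, col=6)
  Distance 11: (row=8, col=7)
Total reachable: 66 (grid has 66 open cells total)

Answer: Reachable cells: 66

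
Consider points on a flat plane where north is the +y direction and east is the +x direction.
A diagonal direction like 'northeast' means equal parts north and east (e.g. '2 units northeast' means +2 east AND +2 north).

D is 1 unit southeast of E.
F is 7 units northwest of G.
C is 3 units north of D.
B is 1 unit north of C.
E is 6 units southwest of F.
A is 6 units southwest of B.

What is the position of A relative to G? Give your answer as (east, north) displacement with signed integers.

Answer: A is at (east=-18, north=-2) relative to G.

Derivation:
Place G at the origin (east=0, north=0).
  F is 7 units northwest of G: delta (east=-7, north=+7); F at (east=-7, north=7).
  E is 6 units southwest of F: delta (east=-6, north=-6); E at (east=-13, north=1).
  D is 1 unit southeast of E: delta (east=+1, north=-1); D at (east=-12, north=0).
  C is 3 units north of D: delta (east=+0, north=+3); C at (east=-12, north=3).
  B is 1 unit north of C: delta (east=+0, north=+1); B at (east=-12, north=4).
  A is 6 units southwest of B: delta (east=-6, north=-6); A at (east=-18, north=-2).
Therefore A relative to G: (east=-18, north=-2).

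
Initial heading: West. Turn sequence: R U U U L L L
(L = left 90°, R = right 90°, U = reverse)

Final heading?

Answer: Final heading: West

Derivation:
Start: West
  R (right (90° clockwise)) -> North
  U (U-turn (180°)) -> South
  U (U-turn (180°)) -> North
  U (U-turn (180°)) -> South
  L (left (90° counter-clockwise)) -> East
  L (left (90° counter-clockwise)) -> North
  L (left (90° counter-clockwise)) -> West
Final: West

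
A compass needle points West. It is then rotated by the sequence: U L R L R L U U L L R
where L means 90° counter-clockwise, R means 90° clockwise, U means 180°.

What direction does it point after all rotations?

Answer: Final heading: West

Derivation:
Start: West
  U (U-turn (180°)) -> East
  L (left (90° counter-clockwise)) -> North
  R (right (90° clockwise)) -> East
  L (left (90° counter-clockwise)) -> North
  R (right (90° clockwise)) -> East
  L (left (90° counter-clockwise)) -> North
  U (U-turn (180°)) -> South
  U (U-turn (180°)) -> North
  L (left (90° counter-clockwise)) -> West
  L (left (90° counter-clockwise)) -> South
  R (right (90° clockwise)) -> West
Final: West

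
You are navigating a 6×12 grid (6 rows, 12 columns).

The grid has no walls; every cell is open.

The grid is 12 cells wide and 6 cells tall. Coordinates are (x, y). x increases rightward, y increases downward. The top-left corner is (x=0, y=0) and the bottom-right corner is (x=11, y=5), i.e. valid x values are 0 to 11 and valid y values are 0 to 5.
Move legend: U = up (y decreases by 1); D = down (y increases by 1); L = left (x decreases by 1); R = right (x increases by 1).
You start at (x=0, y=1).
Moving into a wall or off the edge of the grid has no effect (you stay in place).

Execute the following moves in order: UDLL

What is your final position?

Answer: Final position: (x=0, y=1)

Derivation:
Start: (x=0, y=1)
  U (up): (x=0, y=1) -> (x=0, y=0)
  D (down): (x=0, y=0) -> (x=0, y=1)
  L (left): blocked, stay at (x=0, y=1)
  L (left): blocked, stay at (x=0, y=1)
Final: (x=0, y=1)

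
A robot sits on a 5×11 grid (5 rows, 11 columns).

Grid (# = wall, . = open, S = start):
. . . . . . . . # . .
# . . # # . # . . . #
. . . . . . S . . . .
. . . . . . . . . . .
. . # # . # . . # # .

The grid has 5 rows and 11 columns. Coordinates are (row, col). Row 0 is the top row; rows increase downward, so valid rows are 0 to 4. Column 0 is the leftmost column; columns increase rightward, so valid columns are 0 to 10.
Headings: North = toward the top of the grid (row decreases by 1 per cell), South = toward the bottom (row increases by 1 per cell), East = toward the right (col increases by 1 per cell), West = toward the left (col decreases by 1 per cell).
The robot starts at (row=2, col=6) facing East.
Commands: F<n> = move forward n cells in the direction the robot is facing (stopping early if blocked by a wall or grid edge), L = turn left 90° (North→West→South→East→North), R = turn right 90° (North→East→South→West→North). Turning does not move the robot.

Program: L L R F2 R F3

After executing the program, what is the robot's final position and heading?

Start: (row=2, col=6), facing East
  L: turn left, now facing North
  L: turn left, now facing West
  R: turn right, now facing North
  F2: move forward 0/2 (blocked), now at (row=2, col=6)
  R: turn right, now facing East
  F3: move forward 3, now at (row=2, col=9)
Final: (row=2, col=9), facing East

Answer: Final position: (row=2, col=9), facing East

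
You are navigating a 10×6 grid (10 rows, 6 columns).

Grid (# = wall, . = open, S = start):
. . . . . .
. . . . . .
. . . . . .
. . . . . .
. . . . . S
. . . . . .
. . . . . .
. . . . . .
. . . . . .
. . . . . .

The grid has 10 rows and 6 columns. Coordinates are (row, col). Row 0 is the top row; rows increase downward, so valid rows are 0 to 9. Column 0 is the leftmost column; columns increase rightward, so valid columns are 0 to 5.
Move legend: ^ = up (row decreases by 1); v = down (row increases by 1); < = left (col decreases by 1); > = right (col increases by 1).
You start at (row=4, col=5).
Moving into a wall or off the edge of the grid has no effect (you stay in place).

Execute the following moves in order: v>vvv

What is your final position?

Answer: Final position: (row=8, col=5)

Derivation:
Start: (row=4, col=5)
  v (down): (row=4, col=5) -> (row=5, col=5)
  > (right): blocked, stay at (row=5, col=5)
  v (down): (row=5, col=5) -> (row=6, col=5)
  v (down): (row=6, col=5) -> (row=7, col=5)
  v (down): (row=7, col=5) -> (row=8, col=5)
Final: (row=8, col=5)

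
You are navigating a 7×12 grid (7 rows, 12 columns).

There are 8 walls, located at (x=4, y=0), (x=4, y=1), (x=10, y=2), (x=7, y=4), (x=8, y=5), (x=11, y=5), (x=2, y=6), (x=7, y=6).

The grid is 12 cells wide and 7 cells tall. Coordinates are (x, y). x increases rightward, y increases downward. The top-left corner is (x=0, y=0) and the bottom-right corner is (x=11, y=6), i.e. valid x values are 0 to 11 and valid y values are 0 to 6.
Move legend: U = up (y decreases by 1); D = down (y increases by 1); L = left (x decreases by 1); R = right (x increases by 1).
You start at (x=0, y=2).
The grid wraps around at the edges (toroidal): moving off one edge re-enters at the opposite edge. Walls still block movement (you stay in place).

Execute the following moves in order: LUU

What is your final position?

Answer: Final position: (x=11, y=0)

Derivation:
Start: (x=0, y=2)
  L (left): (x=0, y=2) -> (x=11, y=2)
  U (up): (x=11, y=2) -> (x=11, y=1)
  U (up): (x=11, y=1) -> (x=11, y=0)
Final: (x=11, y=0)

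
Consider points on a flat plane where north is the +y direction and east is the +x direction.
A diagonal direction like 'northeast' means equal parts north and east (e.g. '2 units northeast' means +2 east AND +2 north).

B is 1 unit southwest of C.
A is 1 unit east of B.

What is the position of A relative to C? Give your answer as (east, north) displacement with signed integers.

Answer: A is at (east=0, north=-1) relative to C.

Derivation:
Place C at the origin (east=0, north=0).
  B is 1 unit southwest of C: delta (east=-1, north=-1); B at (east=-1, north=-1).
  A is 1 unit east of B: delta (east=+1, north=+0); A at (east=0, north=-1).
Therefore A relative to C: (east=0, north=-1).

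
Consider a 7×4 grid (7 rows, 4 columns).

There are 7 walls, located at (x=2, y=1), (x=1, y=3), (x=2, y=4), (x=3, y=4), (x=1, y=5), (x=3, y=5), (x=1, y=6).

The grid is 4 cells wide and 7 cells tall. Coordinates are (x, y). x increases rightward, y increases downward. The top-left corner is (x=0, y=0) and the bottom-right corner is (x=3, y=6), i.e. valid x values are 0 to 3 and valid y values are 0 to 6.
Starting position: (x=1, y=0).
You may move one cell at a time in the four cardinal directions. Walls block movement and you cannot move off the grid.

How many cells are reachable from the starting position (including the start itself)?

Answer: Reachable cells: 18

Derivation:
BFS flood-fill from (x=1, y=0):
  Distance 0: (x=1, y=0)
  Distance 1: (x=0, y=0), (x=2, y=0), (x=1, y=1)
  Distance 2: (x=3, y=0), (x=0, y=1), (x=1, y=2)
  Distance 3: (x=3, y=1), (x=0, y=2), (x=2, y=2)
  Distance 4: (x=3, y=2), (x=0, y=3), (x=2, y=3)
  Distance 5: (x=3, y=3), (x=0, y=4)
  Distance 6: (x=1, y=4), (x=0, y=5)
  Distance 7: (x=0, y=6)
Total reachable: 18 (grid has 21 open cells total)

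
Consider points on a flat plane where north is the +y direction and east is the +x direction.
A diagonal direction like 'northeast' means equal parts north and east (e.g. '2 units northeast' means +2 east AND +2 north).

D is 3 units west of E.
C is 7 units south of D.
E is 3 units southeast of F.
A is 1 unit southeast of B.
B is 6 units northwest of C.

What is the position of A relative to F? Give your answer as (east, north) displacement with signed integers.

Answer: A is at (east=-5, north=-5) relative to F.

Derivation:
Place F at the origin (east=0, north=0).
  E is 3 units southeast of F: delta (east=+3, north=-3); E at (east=3, north=-3).
  D is 3 units west of E: delta (east=-3, north=+0); D at (east=0, north=-3).
  C is 7 units south of D: delta (east=+0, north=-7); C at (east=0, north=-10).
  B is 6 units northwest of C: delta (east=-6, north=+6); B at (east=-6, north=-4).
  A is 1 unit southeast of B: delta (east=+1, north=-1); A at (east=-5, north=-5).
Therefore A relative to F: (east=-5, north=-5).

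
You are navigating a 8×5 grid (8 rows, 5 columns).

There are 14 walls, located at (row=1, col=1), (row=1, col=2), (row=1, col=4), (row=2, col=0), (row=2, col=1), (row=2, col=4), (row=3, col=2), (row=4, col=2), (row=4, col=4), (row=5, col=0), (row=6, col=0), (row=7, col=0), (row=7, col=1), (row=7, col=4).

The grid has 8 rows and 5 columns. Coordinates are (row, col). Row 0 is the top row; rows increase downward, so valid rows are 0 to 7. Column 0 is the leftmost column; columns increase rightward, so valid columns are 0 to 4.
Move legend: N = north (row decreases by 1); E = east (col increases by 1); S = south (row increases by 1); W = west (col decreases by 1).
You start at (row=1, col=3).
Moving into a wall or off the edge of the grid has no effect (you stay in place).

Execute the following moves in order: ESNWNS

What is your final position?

Start: (row=1, col=3)
  E (east): blocked, stay at (row=1, col=3)
  S (south): (row=1, col=3) -> (row=2, col=3)
  N (north): (row=2, col=3) -> (row=1, col=3)
  W (west): blocked, stay at (row=1, col=3)
  N (north): (row=1, col=3) -> (row=0, col=3)
  S (south): (row=0, col=3) -> (row=1, col=3)
Final: (row=1, col=3)

Answer: Final position: (row=1, col=3)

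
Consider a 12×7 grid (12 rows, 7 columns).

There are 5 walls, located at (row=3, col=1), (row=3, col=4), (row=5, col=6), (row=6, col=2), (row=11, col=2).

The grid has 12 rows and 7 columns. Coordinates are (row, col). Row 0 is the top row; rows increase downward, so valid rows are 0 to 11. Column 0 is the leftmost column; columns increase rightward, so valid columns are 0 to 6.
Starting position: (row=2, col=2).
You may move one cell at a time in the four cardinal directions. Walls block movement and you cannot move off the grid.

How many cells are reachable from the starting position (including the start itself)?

BFS flood-fill from (row=2, col=2):
  Distance 0: (row=2, col=2)
  Distance 1: (row=1, col=2), (row=2, col=1), (row=2, col=3), (row=3, col=2)
  Distance 2: (row=0, col=2), (row=1, col=1), (row=1, col=3), (row=2, col=0), (row=2, col=4), (row=3, col=3), (row=4, col=2)
  Distance 3: (row=0, col=1), (row=0, col=3), (row=1, col=0), (row=1, col=4), (row=2, col=5), (row=3, col=0), (row=4, col=1), (row=4, col=3), (row=5, col=2)
  Distance 4: (row=0, col=0), (row=0, col=4), (row=1, col=5), (row=2, col=6), (row=3, col=5), (row=4, col=0), (row=4, col=4), (row=5, col=1), (row=5, col=3)
  Distance 5: (row=0, col=5), (row=1, col=6), (row=3, col=6), (row=4, col=5), (row=5, col=0), (row=5, col=4), (row=6, col=1), (row=6, col=3)
  Distance 6: (row=0, col=6), (row=4, col=6), (row=5, col=5), (row=6, col=0), (row=6, col=4), (row=7, col=1), (row=7, col=3)
  Distance 7: (row=6, col=5), (row=7, col=0), (row=7, col=2), (row=7, col=4), (row=8, col=1), (row=8, col=3)
  Distance 8: (row=6, col=6), (row=7, col=5), (row=8, col=0), (row=8, col=2), (row=8, col=4), (row=9, col=1), (row=9, col=3)
  Distance 9: (row=7, col=6), (row=8, col=5), (row=9, col=0), (row=9, col=2), (row=9, col=4), (row=10, col=1), (row=10, col=3)
  Distance 10: (row=8, col=6), (row=9, col=5), (row=10, col=0), (row=10, col=2), (row=10, col=4), (row=11, col=1), (row=11, col=3)
  Distance 11: (row=9, col=6), (row=10, col=5), (row=11, col=0), (row=11, col=4)
  Distance 12: (row=10, col=6), (row=11, col=5)
  Distance 13: (row=11, col=6)
Total reachable: 79 (grid has 79 open cells total)

Answer: Reachable cells: 79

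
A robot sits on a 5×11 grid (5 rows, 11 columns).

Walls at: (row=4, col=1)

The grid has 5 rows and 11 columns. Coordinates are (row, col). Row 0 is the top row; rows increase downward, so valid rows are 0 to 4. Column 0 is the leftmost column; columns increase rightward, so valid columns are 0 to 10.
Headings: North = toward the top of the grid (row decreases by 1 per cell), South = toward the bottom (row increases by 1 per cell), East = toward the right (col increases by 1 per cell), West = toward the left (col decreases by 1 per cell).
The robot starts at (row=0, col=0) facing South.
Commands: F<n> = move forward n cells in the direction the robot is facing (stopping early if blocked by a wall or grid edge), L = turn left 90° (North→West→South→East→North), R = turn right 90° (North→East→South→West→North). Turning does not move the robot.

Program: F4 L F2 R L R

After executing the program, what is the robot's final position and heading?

Start: (row=0, col=0), facing South
  F4: move forward 4, now at (row=4, col=0)
  L: turn left, now facing East
  F2: move forward 0/2 (blocked), now at (row=4, col=0)
  R: turn right, now facing South
  L: turn left, now facing East
  R: turn right, now facing South
Final: (row=4, col=0), facing South

Answer: Final position: (row=4, col=0), facing South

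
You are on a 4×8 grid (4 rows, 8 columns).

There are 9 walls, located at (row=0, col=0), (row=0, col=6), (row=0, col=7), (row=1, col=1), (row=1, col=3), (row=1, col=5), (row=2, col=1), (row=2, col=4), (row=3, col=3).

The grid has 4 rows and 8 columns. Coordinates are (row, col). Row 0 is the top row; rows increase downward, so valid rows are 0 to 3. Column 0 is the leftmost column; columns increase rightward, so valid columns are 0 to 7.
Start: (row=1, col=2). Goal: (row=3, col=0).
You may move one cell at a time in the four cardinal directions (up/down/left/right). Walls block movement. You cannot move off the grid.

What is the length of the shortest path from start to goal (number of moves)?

BFS from (row=1, col=2) until reaching (row=3, col=0):
  Distance 0: (row=1, col=2)
  Distance 1: (row=0, col=2), (row=2, col=2)
  Distance 2: (row=0, col=1), (row=0, col=3), (row=2, col=3), (row=3, col=2)
  Distance 3: (row=0, col=4), (row=3, col=1)
  Distance 4: (row=0, col=5), (row=1, col=4), (row=3, col=0)  <- goal reached here
One shortest path (4 moves): (row=1, col=2) -> (row=2, col=2) -> (row=3, col=2) -> (row=3, col=1) -> (row=3, col=0)

Answer: Shortest path length: 4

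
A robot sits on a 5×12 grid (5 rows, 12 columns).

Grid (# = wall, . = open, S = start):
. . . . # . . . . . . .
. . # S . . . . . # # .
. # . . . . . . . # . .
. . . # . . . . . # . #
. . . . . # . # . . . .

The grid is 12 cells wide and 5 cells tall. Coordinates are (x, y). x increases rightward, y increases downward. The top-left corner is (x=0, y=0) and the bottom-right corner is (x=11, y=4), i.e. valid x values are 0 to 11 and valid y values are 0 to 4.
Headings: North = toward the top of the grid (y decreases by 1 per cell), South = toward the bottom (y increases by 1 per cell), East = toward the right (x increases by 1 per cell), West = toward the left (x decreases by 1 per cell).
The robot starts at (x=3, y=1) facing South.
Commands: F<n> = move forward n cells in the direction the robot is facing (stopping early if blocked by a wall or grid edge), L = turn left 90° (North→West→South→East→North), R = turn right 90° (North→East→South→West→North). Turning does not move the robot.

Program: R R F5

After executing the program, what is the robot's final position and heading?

Answer: Final position: (x=3, y=0), facing North

Derivation:
Start: (x=3, y=1), facing South
  R: turn right, now facing West
  R: turn right, now facing North
  F5: move forward 1/5 (blocked), now at (x=3, y=0)
Final: (x=3, y=0), facing North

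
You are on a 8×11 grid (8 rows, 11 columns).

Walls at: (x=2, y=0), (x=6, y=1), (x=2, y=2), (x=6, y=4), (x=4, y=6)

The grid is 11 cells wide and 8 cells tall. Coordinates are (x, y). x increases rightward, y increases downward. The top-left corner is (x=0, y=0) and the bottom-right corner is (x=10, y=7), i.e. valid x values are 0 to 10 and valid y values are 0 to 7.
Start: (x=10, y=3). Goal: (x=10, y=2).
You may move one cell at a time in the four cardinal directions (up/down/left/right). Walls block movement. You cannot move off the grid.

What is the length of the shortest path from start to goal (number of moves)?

BFS from (x=10, y=3) until reaching (x=10, y=2):
  Distance 0: (x=10, y=3)
  Distance 1: (x=10, y=2), (x=9, y=3), (x=10, y=4)  <- goal reached here
One shortest path (1 moves): (x=10, y=3) -> (x=10, y=2)

Answer: Shortest path length: 1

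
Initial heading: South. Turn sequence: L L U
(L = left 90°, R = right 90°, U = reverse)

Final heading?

Answer: Final heading: South

Derivation:
Start: South
  L (left (90° counter-clockwise)) -> East
  L (left (90° counter-clockwise)) -> North
  U (U-turn (180°)) -> South
Final: South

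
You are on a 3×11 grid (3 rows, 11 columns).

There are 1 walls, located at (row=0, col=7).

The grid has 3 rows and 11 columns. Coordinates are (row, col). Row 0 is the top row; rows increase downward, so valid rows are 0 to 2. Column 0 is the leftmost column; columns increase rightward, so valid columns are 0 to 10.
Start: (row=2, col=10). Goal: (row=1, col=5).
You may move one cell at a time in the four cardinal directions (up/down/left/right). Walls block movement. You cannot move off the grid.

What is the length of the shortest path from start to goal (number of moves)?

Answer: Shortest path length: 6

Derivation:
BFS from (row=2, col=10) until reaching (row=1, col=5):
  Distance 0: (row=2, col=10)
  Distance 1: (row=1, col=10), (row=2, col=9)
  Distance 2: (row=0, col=10), (row=1, col=9), (row=2, col=8)
  Distance 3: (row=0, col=9), (row=1, col=8), (row=2, col=7)
  Distance 4: (row=0, col=8), (row=1, col=7), (row=2, col=6)
  Distance 5: (row=1, col=6), (row=2, col=5)
  Distance 6: (row=0, col=6), (row=1, col=5), (row=2, col=4)  <- goal reached here
One shortest path (6 moves): (row=2, col=10) -> (row=2, col=9) -> (row=2, col=8) -> (row=2, col=7) -> (row=2, col=6) -> (row=2, col=5) -> (row=1, col=5)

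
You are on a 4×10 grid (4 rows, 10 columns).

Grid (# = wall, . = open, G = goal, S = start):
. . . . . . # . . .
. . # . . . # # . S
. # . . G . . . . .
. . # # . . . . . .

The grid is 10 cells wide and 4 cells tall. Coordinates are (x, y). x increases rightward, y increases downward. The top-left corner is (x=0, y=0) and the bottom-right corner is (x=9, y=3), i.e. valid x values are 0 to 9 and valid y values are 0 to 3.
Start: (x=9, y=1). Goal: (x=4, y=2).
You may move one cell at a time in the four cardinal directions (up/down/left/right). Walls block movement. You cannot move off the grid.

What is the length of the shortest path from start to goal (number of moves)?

Answer: Shortest path length: 6

Derivation:
BFS from (x=9, y=1) until reaching (x=4, y=2):
  Distance 0: (x=9, y=1)
  Distance 1: (x=9, y=0), (x=8, y=1), (x=9, y=2)
  Distance 2: (x=8, y=0), (x=8, y=2), (x=9, y=3)
  Distance 3: (x=7, y=0), (x=7, y=2), (x=8, y=3)
  Distance 4: (x=6, y=2), (x=7, y=3)
  Distance 5: (x=5, y=2), (x=6, y=3)
  Distance 6: (x=5, y=1), (x=4, y=2), (x=5, y=3)  <- goal reached here
One shortest path (6 moves): (x=9, y=1) -> (x=8, y=1) -> (x=8, y=2) -> (x=7, y=2) -> (x=6, y=2) -> (x=5, y=2) -> (x=4, y=2)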